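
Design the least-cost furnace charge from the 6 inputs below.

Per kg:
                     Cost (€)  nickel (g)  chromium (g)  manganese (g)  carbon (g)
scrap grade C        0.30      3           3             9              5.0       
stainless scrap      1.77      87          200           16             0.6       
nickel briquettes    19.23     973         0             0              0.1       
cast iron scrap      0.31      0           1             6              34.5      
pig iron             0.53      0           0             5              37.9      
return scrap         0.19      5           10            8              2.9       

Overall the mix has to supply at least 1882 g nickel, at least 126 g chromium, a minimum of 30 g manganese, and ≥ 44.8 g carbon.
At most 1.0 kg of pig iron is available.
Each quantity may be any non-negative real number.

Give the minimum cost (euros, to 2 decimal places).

€37.66

Treat it as an LP. Let x1 = kg of scrap grade C, x2 = kg of stainless scrap, x3 = kg of nickel briquettes, x4 = kg of cast iron scrap, x5 = kg of pig iron, x6 = kg of return scrap.
Minimise 0.3x1 + 1.77x2 + 19.23x3 + 0.31x4 + 0.53x5 + 0.19x6 s.t.:
  3x1 + 87x2 + 973x3 + 5x6 ≥ 1882   (nickel)
  3x1 + 200x2 + 1x4 + 10x6 ≥ 126   (chromium)
  9x1 + 16x2 + 6x4 + 5x5 + 8x6 ≥ 30   (manganese)
  5x1 + 0.6x2 + 0.1x3 + 34.5x4 + 37.9x5 + 2.9x6 ≥ 44.8   (carbon)
  x5 ≤ 1
  x1, x2, x3, x4, x5, x6 ≥ 0.
The cheapest feasible vertex uses only stainless scrap, nickel briquettes, cast iron scrap; scrap grade C, pig iron, return scrap are not used. There the nickel, manganese, carbon constraints are tight.
Solving gives x2 = 1.399, x3 = 1.809, x4 = 1.269.
Objective = 1.77·1.399 + 19.23·1.809 + 0.31·1.269 = 37.6567.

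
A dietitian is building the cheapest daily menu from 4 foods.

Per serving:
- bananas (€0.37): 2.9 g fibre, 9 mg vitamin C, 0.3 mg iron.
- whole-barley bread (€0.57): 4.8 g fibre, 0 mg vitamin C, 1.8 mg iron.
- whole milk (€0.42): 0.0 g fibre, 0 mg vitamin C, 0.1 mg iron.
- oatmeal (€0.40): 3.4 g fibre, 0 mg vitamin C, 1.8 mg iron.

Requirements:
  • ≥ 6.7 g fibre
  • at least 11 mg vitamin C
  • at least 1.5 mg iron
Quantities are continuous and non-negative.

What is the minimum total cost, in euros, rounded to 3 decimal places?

€0.823

This is a linear program. Let x1 = servings of bananas, x2 = servings of whole-barley bread, x3 = servings of whole milk, x4 = servings of oatmeal.
min 0.37x1 + 0.57x2 + 0.42x3 + 0.4x4 with:
  2.9x1 + 4.8x2 + 3.4x4 ≥ 6.7   (fibre)
  9x1 ≥ 11   (vitamin C)
  0.3x1 + 1.8x2 + 0.1x3 + 1.8x4 ≥ 1.5   (iron)
  x1, x2, x3, x4 ≥ 0.
The minimum-cost mix takes nothing from whole-barley bread, whole milk — only bananas, oatmeal. The fibre and vitamin C requirements are met with equality.
So bananas = 1.222 servings, oatmeal = 0.9281 servings.
Objective = 0.37·1.222 + 0.4·0.9281 = 0.82338.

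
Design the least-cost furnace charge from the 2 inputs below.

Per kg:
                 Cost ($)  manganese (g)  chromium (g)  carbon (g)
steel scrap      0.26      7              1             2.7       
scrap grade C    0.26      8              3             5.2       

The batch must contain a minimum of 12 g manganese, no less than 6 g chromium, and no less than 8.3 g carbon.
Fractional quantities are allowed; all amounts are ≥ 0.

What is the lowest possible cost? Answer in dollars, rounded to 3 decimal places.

Let x1 = kg of steel scrap, x2 = kg of scrap grade C.
min 0.26x1 + 0.26x2 with:
  7x1 + 8x2 ≥ 12   (manganese)
  1x1 + 3x2 ≥ 6   (chromium)
  2.7x1 + 5.2x2 ≥ 8.3   (carbon)
  x1, x2 ≥ 0.
The optimal basis is {scrap grade C}; steel scrap drops out. There the chromium constraint is tight.
That vertex is x2 = 2.
Total cost: 0.26·2 = 0.52000.

$0.520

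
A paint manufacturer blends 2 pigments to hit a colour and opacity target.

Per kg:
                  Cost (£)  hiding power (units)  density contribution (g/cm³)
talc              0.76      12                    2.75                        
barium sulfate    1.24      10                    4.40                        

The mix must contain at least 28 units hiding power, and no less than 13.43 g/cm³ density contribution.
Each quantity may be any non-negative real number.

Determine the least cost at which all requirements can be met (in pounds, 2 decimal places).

Set it up as a linear program. Let x1 = kg of talc, x2 = kg of barium sulfate.
Minimize 0.76x1 + 1.24x2 s.t.:
  12x1 + 10x2 ≥ 28   (hiding power)
  2.75x1 + 4.4x2 ≥ 13.43   (density contribution)
  x1, x2 ≥ 0.
The minimum-cost mix takes nothing from barium sulfate — only talc. There the density contribution constraint is tight.
So talc = 4.884 kg.
Total cost: 0.76·4.884 = 3.7118.

£3.71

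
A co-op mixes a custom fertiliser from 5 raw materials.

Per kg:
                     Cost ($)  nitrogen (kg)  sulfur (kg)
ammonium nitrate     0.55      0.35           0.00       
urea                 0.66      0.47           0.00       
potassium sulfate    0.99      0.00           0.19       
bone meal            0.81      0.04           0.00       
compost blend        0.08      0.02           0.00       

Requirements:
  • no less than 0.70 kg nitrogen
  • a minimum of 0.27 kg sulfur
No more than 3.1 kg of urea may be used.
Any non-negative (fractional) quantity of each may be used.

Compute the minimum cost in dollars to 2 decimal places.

Treat it as an LP. Let x1 = kg of ammonium nitrate, x2 = kg of urea, x3 = kg of potassium sulfate, x4 = kg of bone meal, x5 = kg of compost blend.
min 0.55x1 + 0.66x2 + 0.99x3 + 0.81x4 + 0.08x5 subject to:
  0.35x1 + 0.47x2 + 0.04x4 + 0.02x5 ≥ 0.7   (nitrogen)
  0.19x3 ≥ 0.27   (sulfur)
  x2 ≤ 3.1
  x1, x2, x3, x4, x5 ≥ 0.
The minimum-cost mix takes nothing from ammonium nitrate, bone meal, compost blend — only urea, potassium sulfate. Binding constraints: nitrogen and sulfur.
Optimal quantities: urea = 1.489 kg, potassium sulfate = 1.421 kg.
Cost = 0.66·1.489 + 0.99·1.421 = 2.3895.

$2.39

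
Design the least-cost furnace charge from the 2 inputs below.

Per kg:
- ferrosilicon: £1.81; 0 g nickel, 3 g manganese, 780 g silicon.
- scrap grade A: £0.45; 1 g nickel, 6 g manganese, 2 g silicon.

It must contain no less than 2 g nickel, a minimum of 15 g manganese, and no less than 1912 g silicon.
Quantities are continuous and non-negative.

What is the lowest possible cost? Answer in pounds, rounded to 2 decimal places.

Let x1 = kg of ferrosilicon, x2 = kg of scrap grade A.
Minimize 1.81x1 + 0.45x2 subject to:
  1x2 ≥ 2   (nickel)
  3x1 + 6x2 ≥ 15   (manganese)
  780x1 + 2x2 ≥ 1912   (silicon)
  x1, x2 ≥ 0.
Both inputs are positive at the optimum. The nickel and silicon requirements are met with equality.
Optimal quantities: ferrosilicon = 2.446 kg, scrap grade A = 2 kg.
Hence cost = 1.81·2.446 + 0.45·2 = £5.3273.

£5.33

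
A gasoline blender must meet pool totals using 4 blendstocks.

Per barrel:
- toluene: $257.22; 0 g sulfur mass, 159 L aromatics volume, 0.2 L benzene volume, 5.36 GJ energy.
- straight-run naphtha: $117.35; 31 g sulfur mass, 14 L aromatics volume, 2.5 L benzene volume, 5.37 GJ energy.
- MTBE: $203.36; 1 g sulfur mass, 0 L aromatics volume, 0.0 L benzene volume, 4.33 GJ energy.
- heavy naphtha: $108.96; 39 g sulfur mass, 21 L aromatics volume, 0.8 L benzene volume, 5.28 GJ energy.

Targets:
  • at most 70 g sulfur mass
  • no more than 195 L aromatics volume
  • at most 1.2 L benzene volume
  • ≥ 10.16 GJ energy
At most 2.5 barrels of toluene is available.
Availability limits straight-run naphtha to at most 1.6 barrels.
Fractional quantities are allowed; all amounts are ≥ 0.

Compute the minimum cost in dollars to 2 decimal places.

$268.64

Let x1 = barrels of toluene, x2 = barrels of straight-run naphtha, x3 = barrels of MTBE, x4 = barrels of heavy naphtha.
min 257.22x1 + 117.35x2 + 203.36x3 + 108.96x4 subject to:
  31x2 + 1x3 + 39x4 ≤ 70   (sulfur mass)
  159x1 + 14x2 + 21x4 ≤ 195   (aromatics volume)
  0.2x1 + 2.5x2 + 0.8x4 ≤ 1.2   (benzene volume)
  5.36x1 + 5.37x2 + 4.33x3 + 5.28x4 ≥ 10.16   (energy)
  x1 ≤ 2.5
  x2 ≤ 1.6
  x1, x2, x3, x4 ≥ 0.
The minimum-cost mix takes nothing from toluene, straight-run naphtha — only MTBE, heavy naphtha. There the benzene volume and energy constraints are tight.
Solving gives x3 = 0.5173, x4 = 1.5.
Total cost: 203.36·0.5173 + 108.96·1.5 = 268.6381.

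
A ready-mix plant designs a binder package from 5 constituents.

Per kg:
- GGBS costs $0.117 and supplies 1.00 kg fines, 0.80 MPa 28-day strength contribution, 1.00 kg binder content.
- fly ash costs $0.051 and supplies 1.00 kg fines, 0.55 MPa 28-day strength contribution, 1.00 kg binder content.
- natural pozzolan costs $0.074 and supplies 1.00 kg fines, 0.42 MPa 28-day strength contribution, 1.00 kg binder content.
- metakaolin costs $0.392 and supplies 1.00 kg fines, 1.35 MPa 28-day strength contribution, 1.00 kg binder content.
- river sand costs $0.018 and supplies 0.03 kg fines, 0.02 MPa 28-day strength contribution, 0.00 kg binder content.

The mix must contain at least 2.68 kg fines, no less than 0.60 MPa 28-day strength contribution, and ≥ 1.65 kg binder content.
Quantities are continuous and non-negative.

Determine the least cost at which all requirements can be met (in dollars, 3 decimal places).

$0.137

Let x1 = kg of GGBS, x2 = kg of fly ash, x3 = kg of natural pozzolan, x4 = kg of metakaolin, x5 = kg of river sand.
min 0.117x1 + 0.051x2 + 0.074x3 + 0.392x4 + 0.018x5 with:
  1x1 + 1x2 + 1x3 + 1x4 + 0.03x5 ≥ 2.68   (fines)
  0.8x1 + 0.55x2 + 0.42x3 + 1.35x4 + 0.02x5 ≥ 0.6   (28-day strength contribution)
  1x1 + 1x2 + 1x3 + 1x4 ≥ 1.65   (binder content)
  x1, x2, x3, x4, x5 ≥ 0.
The optimal basis is {fly ash}; GGBS, natural pozzolan, metakaolin, river sand drop out. Binding constraint: fines.
So fly ash = 2.68 kg.
Hence cost = 0.051·2.68 = $0.13668.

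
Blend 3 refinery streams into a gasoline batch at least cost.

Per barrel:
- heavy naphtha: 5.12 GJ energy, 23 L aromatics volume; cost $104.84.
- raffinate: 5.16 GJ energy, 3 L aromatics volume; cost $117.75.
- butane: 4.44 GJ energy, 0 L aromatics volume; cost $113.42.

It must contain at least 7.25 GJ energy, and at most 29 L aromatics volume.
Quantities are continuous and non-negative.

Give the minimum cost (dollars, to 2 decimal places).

$150.59

This is a linear program. Let x1 = barrels of heavy naphtha, x2 = barrels of raffinate, x3 = barrels of butane.
Minimise 104.84x1 + 117.75x2 + 113.42x3 s.t.:
  5.12x1 + 5.16x2 + 4.44x3 ≥ 7.25   (energy)
  23x1 + 3x2 ≤ 29   (aromatics volume)
  x1, x2, x3 ≥ 0.
At the optimum only heavy naphtha, raffinate are positive (butane = 0). The energy and aromatics volume requirements are met with equality.
So heavy naphtha = 1.2378 barrels, raffinate = 0.17683 barrels.
Cost = 104.84·1.2378 + 117.75·0.17683 = 150.5927.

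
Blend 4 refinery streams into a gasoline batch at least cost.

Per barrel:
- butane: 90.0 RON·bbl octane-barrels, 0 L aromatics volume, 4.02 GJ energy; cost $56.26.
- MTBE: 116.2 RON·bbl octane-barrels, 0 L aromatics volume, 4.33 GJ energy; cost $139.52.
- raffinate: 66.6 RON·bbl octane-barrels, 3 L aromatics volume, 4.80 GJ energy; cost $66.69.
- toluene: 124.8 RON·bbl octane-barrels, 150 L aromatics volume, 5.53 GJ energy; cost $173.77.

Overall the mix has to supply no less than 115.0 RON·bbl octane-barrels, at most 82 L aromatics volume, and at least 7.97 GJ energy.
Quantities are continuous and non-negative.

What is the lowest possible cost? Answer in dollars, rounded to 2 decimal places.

$110.79

Let x1 = barrels of butane, x2 = barrels of MTBE, x3 = barrels of raffinate, x4 = barrels of toluene.
min 56.26x1 + 139.52x2 + 66.69x3 + 173.77x4 with:
  90x1 + 116.2x2 + 66.6x3 + 124.8x4 ≥ 115   (octane-barrels)
  3x3 + 150x4 ≤ 82   (aromatics volume)
  4.02x1 + 4.33x2 + 4.8x3 + 5.53x4 ≥ 7.97   (energy)
  x1, x2, x3, x4 ≥ 0.
The minimum-cost mix takes nothing from MTBE, toluene — only butane, raffinate. Binding constraints: octane-barrels and energy.
So butane = 0.129045 barrels, raffinate = 1.55234 barrels.
Cost = 56.26·0.129045 + 66.69·1.55234 = 110.7856.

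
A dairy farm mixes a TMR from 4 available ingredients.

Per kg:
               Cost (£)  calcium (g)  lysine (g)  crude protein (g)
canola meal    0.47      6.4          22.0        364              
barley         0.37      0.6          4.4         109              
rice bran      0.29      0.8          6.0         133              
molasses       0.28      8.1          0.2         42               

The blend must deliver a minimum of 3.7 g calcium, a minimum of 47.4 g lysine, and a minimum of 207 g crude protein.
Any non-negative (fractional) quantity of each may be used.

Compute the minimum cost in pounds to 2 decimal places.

Let x1 = kg of canola meal, x2 = kg of barley, x3 = kg of rice bran, x4 = kg of molasses.
Minimize 0.47x1 + 0.37x2 + 0.29x3 + 0.28x4 with:
  6.4x1 + 0.6x2 + 0.8x3 + 8.1x4 ≥ 3.7   (calcium)
  22x1 + 4.4x2 + 6x3 + 0.2x4 ≥ 47.4   (lysine)
  364x1 + 109x2 + 133x3 + 42x4 ≥ 207   (crude protein)
  x1, x2, x3, x4 ≥ 0.
The optimal basis is {canola meal}; barley, rice bran, molasses drop out. Binding constraint: lysine.
Optimal quantities: canola meal = 2.155 kg.
Hence cost = 0.47·2.155 = £1.0129.

£1.01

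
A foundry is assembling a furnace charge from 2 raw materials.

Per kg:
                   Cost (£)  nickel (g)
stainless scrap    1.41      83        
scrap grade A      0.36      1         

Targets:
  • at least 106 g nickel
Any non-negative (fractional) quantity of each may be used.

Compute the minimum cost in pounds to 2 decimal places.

£1.80

This is a linear program. Let x1 = kg of stainless scrap, x2 = kg of scrap grade A.
Minimize 1.41x1 + 0.36x2 subject to:
  83x1 + 1x2 ≥ 106   (nickel)
  x1, x2 ≥ 0.
The minimum-cost mix takes nothing from scrap grade A — only stainless scrap. Binding constraint: nickel.
So stainless scrap = 1.277 kg.
Hence cost = 1.41·1.277 = £1.8006.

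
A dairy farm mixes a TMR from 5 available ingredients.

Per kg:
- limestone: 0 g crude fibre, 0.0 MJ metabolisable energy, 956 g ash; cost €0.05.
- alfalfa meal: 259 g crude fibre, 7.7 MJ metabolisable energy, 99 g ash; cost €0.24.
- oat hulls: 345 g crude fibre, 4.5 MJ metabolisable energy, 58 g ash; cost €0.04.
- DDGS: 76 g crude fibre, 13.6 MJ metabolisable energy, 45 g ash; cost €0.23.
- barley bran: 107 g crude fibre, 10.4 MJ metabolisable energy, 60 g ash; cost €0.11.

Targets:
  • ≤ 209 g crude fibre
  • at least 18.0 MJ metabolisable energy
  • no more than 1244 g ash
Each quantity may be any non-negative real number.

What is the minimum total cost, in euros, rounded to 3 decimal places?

Let x1 = kg of limestone, x2 = kg of alfalfa meal, x3 = kg of oat hulls, x4 = kg of DDGS, x5 = kg of barley bran.
Minimize 0.05x1 + 0.24x2 + 0.04x3 + 0.23x4 + 0.11x5 with:
  259x2 + 345x3 + 76x4 + 107x5 ≤ 209   (crude fibre)
  7.7x2 + 4.5x3 + 13.6x4 + 10.4x5 ≥ 18   (metabolisable energy)
  956x1 + 99x2 + 58x3 + 45x4 + 60x5 ≤ 1244   (ash)
  x1, x2, x3, x4, x5 ≥ 0.
The minimum-cost mix takes nothing from limestone, alfalfa meal, DDGS — only oat hulls, barley bran. There the crude fibre and metabolisable energy constraints are tight.
So oat hulls = 0.0797 kg, barley bran = 1.696 kg.
Objective = 0.04·0.0797 + 0.11·1.696 = 0.18975.

€0.190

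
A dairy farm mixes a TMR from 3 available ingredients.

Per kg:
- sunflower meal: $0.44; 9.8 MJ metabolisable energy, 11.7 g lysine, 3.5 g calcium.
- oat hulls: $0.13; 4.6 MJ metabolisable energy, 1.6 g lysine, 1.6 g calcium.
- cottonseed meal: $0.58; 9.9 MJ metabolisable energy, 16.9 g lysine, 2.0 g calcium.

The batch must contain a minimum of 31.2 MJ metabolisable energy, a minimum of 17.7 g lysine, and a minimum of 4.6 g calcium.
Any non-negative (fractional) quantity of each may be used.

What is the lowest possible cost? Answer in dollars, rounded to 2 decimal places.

This is a linear program. Let x1 = kg of sunflower meal, x2 = kg of oat hulls, x3 = kg of cottonseed meal.
min 0.44x1 + 0.13x2 + 0.58x3 with:
  9.8x1 + 4.6x2 + 9.9x3 ≥ 31.2   (metabolisable energy)
  11.7x1 + 1.6x2 + 16.9x3 ≥ 17.7   (lysine)
  3.5x1 + 1.6x2 + 2x3 ≥ 4.6   (calcium)
  x1, x2, x3 ≥ 0.
The cheapest feasible vertex uses only sunflower meal, oat hulls; cottonseed meal is not used. There the metabolisable energy and lysine constraints are tight.
Solving gives x1 = 0.8259, x2 = 5.023.
Objective = 0.44·0.8259 + 0.13·5.023 = 1.0164.

$1.02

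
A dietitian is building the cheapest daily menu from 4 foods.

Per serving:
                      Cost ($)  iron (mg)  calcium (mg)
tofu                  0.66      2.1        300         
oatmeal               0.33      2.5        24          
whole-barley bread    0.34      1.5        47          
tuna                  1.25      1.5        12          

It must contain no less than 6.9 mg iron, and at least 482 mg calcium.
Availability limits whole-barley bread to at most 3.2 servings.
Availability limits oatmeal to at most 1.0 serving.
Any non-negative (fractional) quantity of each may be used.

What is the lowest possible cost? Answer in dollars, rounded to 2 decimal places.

$1.58

Let x1 = servings of tofu, x2 = servings of oatmeal, x3 = servings of whole-barley bread, x4 = servings of tuna.
min 0.66x1 + 0.33x2 + 0.34x3 + 1.25x4 with:
  2.1x1 + 2.5x2 + 1.5x3 + 1.5x4 ≥ 6.9   (iron)
  300x1 + 24x2 + 47x3 + 12x4 ≥ 482   (calcium)
  x3 ≤ 3.2
  x2 ≤ 1
  x1, x2, x3, x4 ≥ 0.
The cheapest feasible vertex uses only tofu, oatmeal, whole-barley bread; tuna is not used. Binding constraints: iron, calcium, the oatmeal cap.
Optimal quantities: tofu = 1.367 servings, oatmeal = 1 serving, whole-barley bread = 1.02 servings.
Total cost: 0.66·1.367 + 0.33·1 + 0.34·1.02 = 1.5790.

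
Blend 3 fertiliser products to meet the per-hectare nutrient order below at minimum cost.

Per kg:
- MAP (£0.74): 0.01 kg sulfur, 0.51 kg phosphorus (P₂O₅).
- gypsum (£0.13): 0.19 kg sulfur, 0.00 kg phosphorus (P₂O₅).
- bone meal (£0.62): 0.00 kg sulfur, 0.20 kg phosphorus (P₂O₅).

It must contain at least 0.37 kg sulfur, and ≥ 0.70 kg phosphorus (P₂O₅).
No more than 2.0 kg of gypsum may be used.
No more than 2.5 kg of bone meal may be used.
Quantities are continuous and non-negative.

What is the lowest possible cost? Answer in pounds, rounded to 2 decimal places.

£1.26

Let x1 = kg of MAP, x2 = kg of gypsum, x3 = kg of bone meal.
Minimise 0.74x1 + 0.13x2 + 0.62x3 subject to:
  0.01x1 + 0.19x2 ≥ 0.37   (sulfur)
  0.51x1 + 0.2x3 ≥ 0.7   (phosphorus (P₂O₅))
  x2 ≤ 2
  x3 ≤ 2.5
  x1, x2, x3 ≥ 0.
The minimum-cost mix takes nothing from bone meal — only MAP, gypsum. Binding constraints: sulfur and phosphorus (P₂O₅).
Solving gives x1 = 1.373, x2 = 1.875.
Total cost: 0.74·1.373 + 0.13·1.875 = 1.2598.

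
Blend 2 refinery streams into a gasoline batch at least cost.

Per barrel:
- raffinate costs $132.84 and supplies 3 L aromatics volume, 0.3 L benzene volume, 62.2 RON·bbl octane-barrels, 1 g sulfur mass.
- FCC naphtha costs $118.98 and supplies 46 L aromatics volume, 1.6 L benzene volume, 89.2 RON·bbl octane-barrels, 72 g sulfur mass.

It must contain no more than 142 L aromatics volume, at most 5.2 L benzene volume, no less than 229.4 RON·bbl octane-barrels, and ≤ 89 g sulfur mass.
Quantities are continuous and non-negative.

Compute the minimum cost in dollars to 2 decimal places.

Set it up as a linear program. Let x1 = barrels of raffinate, x2 = barrels of FCC naphtha.
Minimize 132.84x1 + 118.98x2 with:
  3x1 + 46x2 ≤ 142   (aromatics volume)
  0.3x1 + 1.6x2 ≤ 5.2   (benzene volume)
  62.2x1 + 89.2x2 ≥ 229.4   (octane-barrels)
  1x1 + 72x2 ≤ 89   (sulfur mass)
  x1, x2 ≥ 0.
Both inputs are positive at the optimum. There the octane-barrels and sulfur mass constraints are tight.
Solving gives x1 = 1.9543, x2 = 1.209.
Total cost: 132.84·1.9543 + 118.98·1.209 = 403.4560.

$403.46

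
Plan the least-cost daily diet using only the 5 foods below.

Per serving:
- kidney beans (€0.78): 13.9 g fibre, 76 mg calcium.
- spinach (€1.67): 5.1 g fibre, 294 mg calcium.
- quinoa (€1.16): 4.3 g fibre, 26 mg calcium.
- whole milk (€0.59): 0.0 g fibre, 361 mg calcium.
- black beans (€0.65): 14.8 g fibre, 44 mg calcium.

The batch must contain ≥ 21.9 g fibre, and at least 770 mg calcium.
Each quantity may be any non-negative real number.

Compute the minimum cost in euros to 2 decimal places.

Treat it as an LP. Let x1 = servings of kidney beans, x2 = servings of spinach, x3 = servings of quinoa, x4 = servings of whole milk, x5 = servings of black beans.
Minimise 0.78x1 + 1.67x2 + 1.16x3 + 0.59x4 + 0.65x5 with:
  13.9x1 + 5.1x2 + 4.3x3 + 14.8x5 ≥ 21.9   (fibre)
  76x1 + 294x2 + 26x3 + 361x4 + 44x5 ≥ 770   (calcium)
  x1, x2, x3, x4, x5 ≥ 0.
The optimal basis is {whole milk, black beans}; kidney beans, spinach, quinoa drop out. The fibre and calcium requirements are met with equality.
So whole milk = 1.953 servings, black beans = 1.48 servings.
Hence cost = 0.59·1.953 + 0.65·1.48 = €2.1143.

€2.11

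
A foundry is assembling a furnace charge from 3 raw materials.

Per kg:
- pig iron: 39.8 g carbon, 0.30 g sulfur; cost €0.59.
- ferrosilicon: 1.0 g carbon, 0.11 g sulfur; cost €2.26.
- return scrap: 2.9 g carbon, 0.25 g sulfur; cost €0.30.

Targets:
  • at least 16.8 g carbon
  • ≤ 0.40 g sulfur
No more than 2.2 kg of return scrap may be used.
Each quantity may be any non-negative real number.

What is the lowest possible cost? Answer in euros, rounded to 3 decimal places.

€0.249

Let x1 = kg of pig iron, x2 = kg of ferrosilicon, x3 = kg of return scrap.
min 0.59x1 + 2.26x2 + 0.3x3 subject to:
  39.8x1 + 1x2 + 2.9x3 ≥ 16.8   (carbon)
  0.3x1 + 0.11x2 + 0.25x3 ≤ 0.4   (sulfur)
  x3 ≤ 2.2
  x1, x2, x3 ≥ 0.
At the optimum only pig iron is positive (ferrosilicon, return scrap = 0). The carbon requirement is met with equality.
That vertex is x1 = 0.4221.
Cost = 0.59·0.4221 = 0.24904.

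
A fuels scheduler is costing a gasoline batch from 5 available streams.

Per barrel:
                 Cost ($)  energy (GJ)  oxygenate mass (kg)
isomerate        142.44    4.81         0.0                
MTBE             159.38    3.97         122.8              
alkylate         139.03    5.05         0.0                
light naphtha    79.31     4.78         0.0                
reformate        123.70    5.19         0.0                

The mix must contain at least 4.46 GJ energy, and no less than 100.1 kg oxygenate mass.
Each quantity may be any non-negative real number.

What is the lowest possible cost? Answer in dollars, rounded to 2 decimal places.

Set it up as a linear program. Let x1 = barrels of isomerate, x2 = barrels of MTBE, x3 = barrels of alkylate, x4 = barrels of light naphtha, x5 = barrels of reformate.
Minimise 142.44x1 + 159.38x2 + 139.03x3 + 79.31x4 + 123.7x5 s.t.:
  4.81x1 + 3.97x2 + 5.05x3 + 4.78x4 + 5.19x5 ≥ 4.46   (energy)
  122.8x2 ≥ 100.1   (oxygenate mass)
  x1, x2, x3, x4, x5 ≥ 0.
At the optimum only MTBE, light naphtha are positive (isomerate, alkylate, reformate = 0). Binding constraints: energy and oxygenate mass.
Solving gives x2 = 0.815147, x4 = 0.256039.
Objective = 159.38·0.815147 + 79.31·0.256039 = 150.2246.

$150.22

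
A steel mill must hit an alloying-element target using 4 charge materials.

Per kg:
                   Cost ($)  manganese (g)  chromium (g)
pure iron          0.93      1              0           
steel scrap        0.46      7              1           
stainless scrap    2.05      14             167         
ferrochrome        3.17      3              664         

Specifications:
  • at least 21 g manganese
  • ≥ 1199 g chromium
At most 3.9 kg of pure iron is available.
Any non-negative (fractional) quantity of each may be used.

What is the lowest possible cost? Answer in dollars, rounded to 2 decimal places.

$6.74

Set it up as a linear program. Let x1 = kg of pure iron, x2 = kg of steel scrap, x3 = kg of stainless scrap, x4 = kg of ferrochrome.
Minimize 0.93x1 + 0.46x2 + 2.05x3 + 3.17x4 with:
  1x1 + 7x2 + 14x3 + 3x4 ≥ 21   (manganese)
  1x2 + 167x3 + 664x4 ≥ 1199   (chromium)
  x1 ≤ 3.9
  x1, x2, x3, x4 ≥ 0.
The optimal basis is {steel scrap, ferrochrome}; pure iron, stainless scrap drop out. The manganese and chromium requirements are met with equality.
Optimal quantities: steel scrap = 2.228 kg, ferrochrome = 1.802 kg.
Cost = 0.46·2.228 + 3.17·1.802 = 6.7372.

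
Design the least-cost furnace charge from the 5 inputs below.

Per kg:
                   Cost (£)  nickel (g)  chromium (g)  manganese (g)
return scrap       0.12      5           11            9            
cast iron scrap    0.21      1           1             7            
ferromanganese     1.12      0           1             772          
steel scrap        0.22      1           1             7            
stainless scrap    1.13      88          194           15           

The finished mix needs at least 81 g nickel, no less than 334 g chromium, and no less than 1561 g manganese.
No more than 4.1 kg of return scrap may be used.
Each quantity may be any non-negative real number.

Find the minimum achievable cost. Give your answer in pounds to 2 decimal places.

Set it up as a linear program. Let x1 = kg of return scrap, x2 = kg of cast iron scrap, x3 = kg of ferromanganese, x4 = kg of steel scrap, x5 = kg of stainless scrap.
Minimise 0.12x1 + 0.21x2 + 1.12x3 + 0.22x4 + 1.13x5 subject to:
  5x1 + 1x2 + 1x4 + 88x5 ≥ 81   (nickel)
  11x1 + 1x2 + 1x3 + 1x4 + 194x5 ≥ 334   (chromium)
  9x1 + 7x2 + 772x3 + 7x4 + 15x5 ≥ 1561   (manganese)
  x1 ≤ 4.1
  x1, x2, x3, x4, x5 ≥ 0.
The cheapest feasible vertex uses only ferromanganese, stainless scrap; return scrap, cast iron scrap, steel scrap are not used. There the chromium and manganese constraints are tight.
Optimal quantities: ferromanganese = 1.989 kg, stainless scrap = 1.711 kg.
Total cost: 1.12·1.989 + 1.13·1.711 = 4.1611.

£4.16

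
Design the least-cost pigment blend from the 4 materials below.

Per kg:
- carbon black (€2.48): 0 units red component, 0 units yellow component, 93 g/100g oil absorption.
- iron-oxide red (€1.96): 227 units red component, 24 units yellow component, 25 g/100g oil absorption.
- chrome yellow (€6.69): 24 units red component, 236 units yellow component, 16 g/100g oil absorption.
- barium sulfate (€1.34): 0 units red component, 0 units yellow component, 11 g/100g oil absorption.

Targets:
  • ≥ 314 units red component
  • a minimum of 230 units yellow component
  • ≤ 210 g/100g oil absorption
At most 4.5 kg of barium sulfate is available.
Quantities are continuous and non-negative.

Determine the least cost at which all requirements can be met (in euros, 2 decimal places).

Treat it as an LP. Let x1 = kg of carbon black, x2 = kg of iron-oxide red, x3 = kg of chrome yellow, x4 = kg of barium sulfate.
Minimise 2.48x1 + 1.96x2 + 6.69x3 + 1.34x4 s.t.:
  227x2 + 24x3 ≥ 314   (red component)
  24x2 + 236x3 ≥ 230   (yellow component)
  93x1 + 25x2 + 16x3 + 11x4 ≤ 210   (oil absorption)
  x4 ≤ 4.5
  x1, x2, x3, x4 ≥ 0.
The cheapest feasible vertex uses only iron-oxide red, chrome yellow; carbon black, barium sulfate are not used. Binding constraints: red component and yellow component.
Solving gives x2 = 1.294, x3 = 0.843.
Hence cost = 1.96·1.294 + 6.69·0.843 = €8.1759.

€8.18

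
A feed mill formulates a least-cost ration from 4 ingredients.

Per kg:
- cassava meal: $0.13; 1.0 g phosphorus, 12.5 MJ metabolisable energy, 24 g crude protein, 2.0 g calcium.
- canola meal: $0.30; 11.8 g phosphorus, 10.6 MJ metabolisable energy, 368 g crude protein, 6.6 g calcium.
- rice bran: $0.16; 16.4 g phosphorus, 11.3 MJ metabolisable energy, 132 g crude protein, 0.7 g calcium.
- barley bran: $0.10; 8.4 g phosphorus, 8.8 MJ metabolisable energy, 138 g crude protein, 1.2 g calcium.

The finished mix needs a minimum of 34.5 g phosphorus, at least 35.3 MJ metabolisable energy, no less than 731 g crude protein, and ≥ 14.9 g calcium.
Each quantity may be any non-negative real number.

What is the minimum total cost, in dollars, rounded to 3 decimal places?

$0.747

This is a linear program. Let x1 = kg of cassava meal, x2 = kg of canola meal, x3 = kg of rice bran, x4 = kg of barley bran.
Minimise 0.13x1 + 0.3x2 + 0.16x3 + 0.1x4 with:
  1x1 + 11.8x2 + 16.4x3 + 8.4x4 ≥ 34.5   (phosphorus)
  12.5x1 + 10.6x2 + 11.3x3 + 8.8x4 ≥ 35.3   (metabolisable energy)
  24x1 + 368x2 + 132x3 + 138x4 ≥ 731   (crude protein)
  2x1 + 6.6x2 + 0.7x3 + 1.2x4 ≥ 14.9   (calcium)
  x1, x2, x3, x4 ≥ 0.
At the optimum only cassava meal, canola meal, barley bran are positive (rice bran = 0). The phosphorus, metabolisable energy, calcium requirements are met with equality.
Optimal quantities: cassava meal = 0.22546 kg, canola meal = 1.9439 kg, barley bran = 1.3496 kg.
Hence cost = 0.13·0.22546 + 0.3·1.9439 + 0.1·1.3496 = $0.74744.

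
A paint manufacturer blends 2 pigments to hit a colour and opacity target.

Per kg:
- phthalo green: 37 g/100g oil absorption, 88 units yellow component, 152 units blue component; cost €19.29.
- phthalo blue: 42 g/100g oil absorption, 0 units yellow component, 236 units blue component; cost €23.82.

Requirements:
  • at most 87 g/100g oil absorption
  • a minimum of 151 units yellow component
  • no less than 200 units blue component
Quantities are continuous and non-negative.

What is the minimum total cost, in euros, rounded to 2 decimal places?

€33.10

Let x1 = kg of phthalo green, x2 = kg of phthalo blue.
min 19.29x1 + 23.82x2 with:
  37x1 + 42x2 ≤ 87   (oil absorption)
  88x1 ≥ 151   (yellow component)
  152x1 + 236x2 ≥ 200   (blue component)
  x1, x2 ≥ 0.
The minimum-cost mix takes nothing from phthalo blue — only phthalo green. There the yellow component constraint is tight.
So phthalo green = 1.716 kg.
Cost = 19.29·1.716 = 33.1016.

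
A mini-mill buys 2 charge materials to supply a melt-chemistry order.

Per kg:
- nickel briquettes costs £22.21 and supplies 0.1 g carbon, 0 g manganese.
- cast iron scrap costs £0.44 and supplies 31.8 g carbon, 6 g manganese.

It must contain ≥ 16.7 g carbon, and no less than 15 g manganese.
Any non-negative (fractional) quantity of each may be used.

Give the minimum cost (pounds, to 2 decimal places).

Let x1 = kg of nickel briquettes, x2 = kg of cast iron scrap.
Minimise 22.21x1 + 0.44x2 s.t.:
  0.1x1 + 31.8x2 ≥ 16.7   (carbon)
  6x2 ≥ 15   (manganese)
  x1, x2 ≥ 0.
At the optimum only cast iron scrap is positive (nickel briquettes = 0). Binding constraint: manganese.
That vertex is x2 = 2.5.
Total cost: 0.44·2.5 = 1.1000.

£1.10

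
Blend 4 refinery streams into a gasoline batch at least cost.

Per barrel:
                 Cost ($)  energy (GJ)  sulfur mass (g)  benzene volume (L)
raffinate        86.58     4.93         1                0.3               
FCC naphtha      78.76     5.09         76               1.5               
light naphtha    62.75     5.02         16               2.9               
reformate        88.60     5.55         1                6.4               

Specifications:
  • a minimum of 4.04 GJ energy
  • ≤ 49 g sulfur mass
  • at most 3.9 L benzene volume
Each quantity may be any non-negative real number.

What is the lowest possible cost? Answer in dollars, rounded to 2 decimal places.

$50.50

Let x1 = barrels of raffinate, x2 = barrels of FCC naphtha, x3 = barrels of light naphtha, x4 = barrels of reformate.
Minimize 86.58x1 + 78.76x2 + 62.75x3 + 88.6x4 with:
  4.93x1 + 5.09x2 + 5.02x3 + 5.55x4 ≥ 4.04   (energy)
  1x1 + 76x2 + 16x3 + 1x4 ≤ 49   (sulfur mass)
  0.3x1 + 1.5x2 + 2.9x3 + 6.4x4 ≤ 3.9   (benzene volume)
  x1, x2, x3, x4 ≥ 0.
At the optimum only light naphtha is positive (raffinate, FCC naphtha, reformate = 0). There the energy constraint is tight.
Solving gives x3 = 0.8048.
Cost = 62.75·0.8048 = 50.5012.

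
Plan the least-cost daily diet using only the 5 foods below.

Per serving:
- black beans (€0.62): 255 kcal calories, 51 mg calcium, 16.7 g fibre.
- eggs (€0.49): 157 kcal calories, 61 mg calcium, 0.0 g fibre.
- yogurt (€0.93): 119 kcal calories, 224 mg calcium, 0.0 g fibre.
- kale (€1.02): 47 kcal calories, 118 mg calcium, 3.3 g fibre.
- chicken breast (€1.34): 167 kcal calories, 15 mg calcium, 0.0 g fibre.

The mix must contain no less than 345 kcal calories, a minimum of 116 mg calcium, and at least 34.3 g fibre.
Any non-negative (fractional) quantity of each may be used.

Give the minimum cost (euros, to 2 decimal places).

Treat it as an LP. Let x1 = servings of black beans, x2 = servings of eggs, x3 = servings of yogurt, x4 = servings of kale, x5 = servings of chicken breast.
Minimize 0.62x1 + 0.49x2 + 0.93x3 + 1.02x4 + 1.34x5 with:
  255x1 + 157x2 + 119x3 + 47x4 + 167x5 ≥ 345   (calories)
  51x1 + 61x2 + 224x3 + 118x4 + 15x5 ≥ 116   (calcium)
  16.7x1 + 3.3x4 ≥ 34.3   (fibre)
  x1, x2, x3, x4, x5 ≥ 0.
The optimal basis is {black beans, yogurt}; eggs, kale, chicken breast drop out. There the calcium and fibre constraints are tight.
So black beans = 2.054 servings, yogurt = 0.05023 servings.
Total cost: 0.62·2.054 + 0.93·0.05023 = 1.3202.

€1.32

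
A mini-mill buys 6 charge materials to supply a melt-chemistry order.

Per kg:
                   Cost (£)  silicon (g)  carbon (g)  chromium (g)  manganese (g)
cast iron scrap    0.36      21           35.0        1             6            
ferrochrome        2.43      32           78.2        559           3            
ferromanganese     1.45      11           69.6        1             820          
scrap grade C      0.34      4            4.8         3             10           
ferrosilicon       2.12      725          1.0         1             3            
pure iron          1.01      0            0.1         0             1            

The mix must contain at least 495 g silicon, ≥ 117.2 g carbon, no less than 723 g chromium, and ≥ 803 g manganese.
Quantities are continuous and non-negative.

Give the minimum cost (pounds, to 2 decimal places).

£5.84

Treat it as an LP. Let x1 = kg of cast iron scrap, x2 = kg of ferrochrome, x3 = kg of ferromanganese, x4 = kg of scrap grade C, x5 = kg of ferrosilicon, x6 = kg of pure iron.
Minimize 0.36x1 + 2.43x2 + 1.45x3 + 0.34x4 + 2.12x5 + 1.01x6 s.t.:
  21x1 + 32x2 + 11x3 + 4x4 + 725x5 ≥ 495   (silicon)
  35x1 + 78.2x2 + 69.6x3 + 4.8x4 + 1x5 + 0.1x6 ≥ 117.2   (carbon)
  1x1 + 559x2 + 1x3 + 3x4 + 1x5 ≥ 723   (chromium)
  6x1 + 3x2 + 820x3 + 10x4 + 3x5 + 1x6 ≥ 803   (manganese)
  x1, x2, x3, x4, x5, x6 ≥ 0.
The cheapest feasible vertex uses only ferrochrome, ferromanganese, ferrosilicon; cast iron scrap, scrap grade C, pure iron are not used. There the silicon, chromium, manganese constraints are tight.
Solving gives x2 = 1.291, x3 = 0.9723, x5 = 0.611.
Total cost: 2.43·1.291 + 1.45·0.9723 + 2.12·0.611 = 5.8423.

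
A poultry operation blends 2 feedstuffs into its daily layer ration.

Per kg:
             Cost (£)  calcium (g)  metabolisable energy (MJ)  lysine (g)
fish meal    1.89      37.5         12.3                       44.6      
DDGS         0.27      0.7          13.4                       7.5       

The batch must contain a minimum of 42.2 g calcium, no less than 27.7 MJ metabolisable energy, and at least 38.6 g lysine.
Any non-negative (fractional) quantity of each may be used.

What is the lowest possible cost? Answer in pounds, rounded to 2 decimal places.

£2.37

Treat it as an LP. Let x1 = kg of fish meal, x2 = kg of DDGS.
Minimise 1.89x1 + 0.27x2 s.t.:
  37.5x1 + 0.7x2 ≥ 42.2   (calcium)
  12.3x1 + 13.4x2 ≥ 27.7   (metabolisable energy)
  44.6x1 + 7.5x2 ≥ 38.6   (lysine)
  x1, x2 ≥ 0.
Both inputs are positive at the optimum. The calcium and metabolisable energy requirements are met with equality.
That vertex is x1 = 1.106, x2 = 1.052.
Hence cost = 1.89·1.106 + 0.27·1.052 = £2.3744.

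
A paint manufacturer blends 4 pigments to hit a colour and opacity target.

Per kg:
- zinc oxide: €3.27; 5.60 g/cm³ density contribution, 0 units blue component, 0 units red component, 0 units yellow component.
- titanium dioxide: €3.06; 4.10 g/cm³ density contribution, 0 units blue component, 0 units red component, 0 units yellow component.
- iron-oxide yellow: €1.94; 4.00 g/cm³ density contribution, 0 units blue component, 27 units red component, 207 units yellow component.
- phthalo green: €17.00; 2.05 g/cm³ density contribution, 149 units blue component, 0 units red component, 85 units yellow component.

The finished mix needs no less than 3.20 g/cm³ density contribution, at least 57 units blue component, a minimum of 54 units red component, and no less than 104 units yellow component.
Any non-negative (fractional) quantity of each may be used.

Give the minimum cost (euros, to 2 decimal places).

€10.38

Treat it as an LP. Let x1 = kg of zinc oxide, x2 = kg of titanium dioxide, x3 = kg of iron-oxide yellow, x4 = kg of phthalo green.
min 3.27x1 + 3.06x2 + 1.94x3 + 17x4 s.t.:
  5.6x1 + 4.1x2 + 4x3 + 2.05x4 ≥ 3.2   (density contribution)
  149x4 ≥ 57   (blue component)
  27x3 ≥ 54   (red component)
  207x3 + 85x4 ≥ 104   (yellow component)
  x1, x2, x3, x4 ≥ 0.
The cheapest feasible vertex uses only iron-oxide yellow, phthalo green; zinc oxide, titanium dioxide are not used. The blue component and red component requirements are met with equality.
Solving gives x3 = 2, x4 = 0.3826.
Hence cost = 1.94·2 + 17·0.3826 = €10.3842.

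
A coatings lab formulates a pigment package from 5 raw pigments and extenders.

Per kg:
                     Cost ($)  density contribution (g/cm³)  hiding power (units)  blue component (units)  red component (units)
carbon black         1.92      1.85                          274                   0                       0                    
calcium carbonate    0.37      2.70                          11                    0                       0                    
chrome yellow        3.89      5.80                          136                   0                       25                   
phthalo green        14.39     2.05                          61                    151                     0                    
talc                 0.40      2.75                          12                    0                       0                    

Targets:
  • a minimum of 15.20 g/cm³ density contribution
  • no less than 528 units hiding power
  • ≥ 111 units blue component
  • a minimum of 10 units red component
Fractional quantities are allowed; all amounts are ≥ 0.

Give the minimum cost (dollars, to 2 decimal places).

Set it up as a linear program. Let x1 = kg of carbon black, x2 = kg of calcium carbonate, x3 = kg of chrome yellow, x4 = kg of phthalo green, x5 = kg of talc.
min 1.92x1 + 0.37x2 + 3.89x3 + 14.39x4 + 0.4x5 s.t.:
  1.85x1 + 2.7x2 + 5.8x3 + 2.05x4 + 2.75x5 ≥ 15.2   (density contribution)
  274x1 + 11x2 + 136x3 + 61x4 + 12x5 ≥ 528   (hiding power)
  151x4 ≥ 111   (blue component)
  25x3 ≥ 10   (red component)
  x1, x2, x3, x4, x5 ≥ 0.
At the optimum only carbon black, calcium carbonate, chrome yellow, phthalo green are positive (talc = 0). Binding constraints: density contribution, hiding power, blue component, red component.
Solving gives x1 = 1.435, x2 = 3.229, x3 = 0.4, x4 = 0.7351.
Objective = 1.92·1.435 + 0.37·3.229 + 3.89·0.4 + 14.39·0.7351 = 16.0840.

$16.08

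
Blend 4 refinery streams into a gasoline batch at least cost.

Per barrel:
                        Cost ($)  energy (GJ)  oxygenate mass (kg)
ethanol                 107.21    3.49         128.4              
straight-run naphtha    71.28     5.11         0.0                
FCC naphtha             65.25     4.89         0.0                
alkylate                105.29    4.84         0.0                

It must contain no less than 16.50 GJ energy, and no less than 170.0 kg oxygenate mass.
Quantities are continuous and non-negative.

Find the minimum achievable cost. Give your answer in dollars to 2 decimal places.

Let x1 = barrels of ethanol, x2 = barrels of straight-run naphtha, x3 = barrels of FCC naphtha, x4 = barrels of alkylate.
Minimize 107.21x1 + 71.28x2 + 65.25x3 + 105.29x4 with:
  3.49x1 + 5.11x2 + 4.89x3 + 4.84x4 ≥ 16.5   (energy)
  128.4x1 ≥ 170   (oxygenate mass)
  x1, x2, x3, x4 ≥ 0.
The cheapest feasible vertex uses only ethanol, FCC naphtha; straight-run naphtha, alkylate are not used. The energy and oxygenate mass requirements are met with equality.
Optimal quantities: ethanol = 1.324 barrels, FCC naphtha = 2.4293 barrels.
Objective = 107.21·1.324 + 65.25·2.4293 = 300.4579.

$300.46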